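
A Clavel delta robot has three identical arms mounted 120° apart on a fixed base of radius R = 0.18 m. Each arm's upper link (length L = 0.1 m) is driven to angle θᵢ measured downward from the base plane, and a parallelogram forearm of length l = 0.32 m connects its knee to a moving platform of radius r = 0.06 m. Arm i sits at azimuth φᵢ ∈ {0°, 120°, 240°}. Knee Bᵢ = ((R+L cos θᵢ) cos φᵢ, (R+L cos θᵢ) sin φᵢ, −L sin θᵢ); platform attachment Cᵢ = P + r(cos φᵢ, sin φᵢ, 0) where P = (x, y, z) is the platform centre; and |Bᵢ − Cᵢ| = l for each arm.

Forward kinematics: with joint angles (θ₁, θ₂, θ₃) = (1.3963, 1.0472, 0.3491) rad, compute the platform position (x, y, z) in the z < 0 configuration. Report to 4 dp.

(-0.0765, -0.0625, -0.3281)

φ1=0.0°: virtual centre (0.1374, 0.0000, -0.0985), radius l
O2 = (0.1700·cos120.0°, 0.1700·sin120.0°, -0.0866) = (-0.0850, 0.1472, -0.0866)
arm 3 at φ=240.0°: e+L cos θ3 = 0.2140;  O3 = (-0.1070, -0.1853, -0.0342)
eliminate P² terms by subtracting sphere 1 from 2 and 3
[-0.4447 0.2944 0.0238]·P = 0.0078;  [-0.4887 -0.3706 0.1286]·P = 0.0184
Cramer: x(z) = -0.0269+0.1511z;  y(z) = -0.0141+0.1476z
into |P−O₁|² = l²: 1.0446z² + 0.1431z + -0.0655 = 0;  Δ = 0.2942;  z = -0.3281 or 0.1911 → z<0 root = -0.3281
x = -0.0765, y = -0.0625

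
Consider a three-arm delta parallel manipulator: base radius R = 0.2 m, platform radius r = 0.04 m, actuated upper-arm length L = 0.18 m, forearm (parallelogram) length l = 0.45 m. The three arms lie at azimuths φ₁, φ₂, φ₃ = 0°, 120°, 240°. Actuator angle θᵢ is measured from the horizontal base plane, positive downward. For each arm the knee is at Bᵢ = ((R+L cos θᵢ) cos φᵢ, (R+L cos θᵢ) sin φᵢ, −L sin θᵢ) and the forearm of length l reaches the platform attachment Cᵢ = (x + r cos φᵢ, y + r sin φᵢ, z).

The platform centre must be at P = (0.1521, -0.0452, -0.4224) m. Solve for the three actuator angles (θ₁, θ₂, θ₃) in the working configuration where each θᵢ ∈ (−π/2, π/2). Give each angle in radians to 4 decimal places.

φ1=0.0° → target in arm frame (0.1521, -0.0452)
  e−x'=0.0079;  (l²−L²−(e−x')²−y'²−z²)/2L = -0.0290
  γ=atan2(-0.4224,0.0079)=-1.5521;  ψ=arccos(-0.0686)=1.6394;  θ1=γ+ψ≈0.0873
φ2=120.0° → target in arm frame (-0.1152, -0.1091)
  A=0.2752, B=-0.4224, C=(l²−L²−A²−y'²−z²)/(2L)=-0.2666
  θ2 = atan2(B,A) + arccos(C/0.5041) = 1.1346
arm 3 (φ=240.0°): x'=-0.0369, y'=0.1543
  A=0.1969, B=-0.4224, C=(l²−L²−A²−y'²−z²)/(2L)=-0.1970
  γ=atan2(-0.4224,0.1969)=-1.1346;  ψ=arccos(-0.4226)=2.0072;  θ3=γ+ψ≈0.8726

θ₁ = 0.0873, θ₂ = 1.1346, θ₃ = 0.8726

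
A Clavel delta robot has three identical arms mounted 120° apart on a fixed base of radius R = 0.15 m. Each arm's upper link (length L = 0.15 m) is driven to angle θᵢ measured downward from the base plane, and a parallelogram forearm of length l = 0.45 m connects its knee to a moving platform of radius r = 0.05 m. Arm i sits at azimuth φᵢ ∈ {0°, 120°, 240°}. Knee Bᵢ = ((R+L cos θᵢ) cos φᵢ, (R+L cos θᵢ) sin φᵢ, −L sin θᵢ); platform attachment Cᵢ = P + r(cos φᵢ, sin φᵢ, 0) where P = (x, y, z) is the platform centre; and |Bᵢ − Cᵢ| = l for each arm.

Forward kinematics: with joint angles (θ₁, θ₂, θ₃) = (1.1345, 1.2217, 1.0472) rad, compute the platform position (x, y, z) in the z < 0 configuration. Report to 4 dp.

O1 = (0.1634·cos0.0°, 0.1634·sin0.0°, -0.1359) = (0.1634, 0.0000, -0.1359)
φ2=120.0°: virtual centre (-0.0757, 0.1310, -0.1410), radius l
φ3=240.0°: virtual centre (-0.0875, -0.1516, -0.1299), radius l
|O₂|²−|O₁|² = -0.0024;  |O₃|²−|O₁|² = 0.0023
linear system: -0.4781x+0.2621y = -0.0024−-0.0100z; -0.5018x+-0.3031y = 0.0023−0.0121z
Cramer: x(z) = 0.0004+0.0005z;  y(z) = -0.0084+0.0391z
sphere 1 gives Az²+Bz+C=0 with A=1.0015, B=0.2711, C=-0.1574;  B²−4AC=0.7040;  roots -0.5542, 0.2836;  negative root z = -0.5542
x = 0.0002, y = -0.0301

(0.0002, -0.0301, -0.5542)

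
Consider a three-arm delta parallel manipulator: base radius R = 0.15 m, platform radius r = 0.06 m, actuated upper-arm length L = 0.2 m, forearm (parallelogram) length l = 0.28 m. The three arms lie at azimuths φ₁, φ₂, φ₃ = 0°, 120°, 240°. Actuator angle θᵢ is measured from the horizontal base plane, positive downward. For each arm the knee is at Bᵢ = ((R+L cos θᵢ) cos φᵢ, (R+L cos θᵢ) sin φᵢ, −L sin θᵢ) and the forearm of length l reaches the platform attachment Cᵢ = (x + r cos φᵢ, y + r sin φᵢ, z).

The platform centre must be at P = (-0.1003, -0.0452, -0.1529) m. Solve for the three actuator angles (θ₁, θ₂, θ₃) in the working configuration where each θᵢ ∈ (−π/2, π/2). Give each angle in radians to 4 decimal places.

rotate P by −φ1: (-0.1003, -0.0452, -0.1529)
  A=0.1903, B=-0.1529, C=(l²−L²−A²−y'²−z²)/(2L)=-0.0581
  √(A²+B²)=0.2441;  θ1 = -0.6769+1.8111 ≈ 1.1342
rotate P by −φ2: (0.0110, 0.1095, -0.1529)
  A=0.0790, B=-0.1529, C=(l²−L²−A²−y'²−z²)/(2L)=-0.0080
  θ2 = atan2(B,A) + arccos(C/0.1721) = 0.5234
rotate P by −φ3: (0.0893, -0.0643, -0.1529)
  A=0.0007, B=-0.1529, C=(l²−L²−A²−y'²−z²)/(2L)=0.0272
  √(A²+B²)=0.1529;  θ3 = -1.5662+1.3918 ≈ -0.1744

θ₁ = 1.1342, θ₂ = 0.5234, θ₃ = -0.1744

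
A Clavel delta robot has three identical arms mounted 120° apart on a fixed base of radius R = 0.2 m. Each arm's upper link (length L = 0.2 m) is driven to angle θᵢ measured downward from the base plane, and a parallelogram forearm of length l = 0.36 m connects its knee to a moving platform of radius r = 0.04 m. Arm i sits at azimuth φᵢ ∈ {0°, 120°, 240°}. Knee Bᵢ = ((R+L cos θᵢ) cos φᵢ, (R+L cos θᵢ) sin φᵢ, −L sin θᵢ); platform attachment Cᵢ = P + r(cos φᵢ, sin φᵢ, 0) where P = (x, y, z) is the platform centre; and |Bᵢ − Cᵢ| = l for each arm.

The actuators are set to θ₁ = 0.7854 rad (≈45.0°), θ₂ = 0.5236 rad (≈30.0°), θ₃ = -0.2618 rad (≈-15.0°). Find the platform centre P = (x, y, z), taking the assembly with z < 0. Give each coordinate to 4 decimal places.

(-0.0546, -0.0470, -0.1667)

centre 1 = (0.3014·cos0.0°, 0.3014·sin0.0°, -0.1414) = (0.3014, 0.0000, -0.1414)
φ2=120.0°: virtual centre (-0.1666, 0.2886, -0.1000), radius l
centre 3 = (0.3532·cos240.0°, 0.3532·sin240.0°, 0.0518) = (-0.1766, -0.3059, 0.0518)
|centre ₂|²−|centre ₁|² = 0.0102;  |centre ₃|²−|centre ₁|² = 0.0166
[-0.9360 0.5771 0.0828]·P = 0.0102;  [-0.9560 -0.6117 0.3864]·P = 0.0166
Cramer: x(z) = -0.0140+0.2434z;  y(z) = -0.0051+0.2512z
quadratic in z: (1.1224)z²+(0.1267)z+(-0.0101)=0, √Δ=0.2474 → z ∈ {-0.1667, 0.0538}; z = -0.1667 (taking z<0)
x = -0.0546, y = -0.0470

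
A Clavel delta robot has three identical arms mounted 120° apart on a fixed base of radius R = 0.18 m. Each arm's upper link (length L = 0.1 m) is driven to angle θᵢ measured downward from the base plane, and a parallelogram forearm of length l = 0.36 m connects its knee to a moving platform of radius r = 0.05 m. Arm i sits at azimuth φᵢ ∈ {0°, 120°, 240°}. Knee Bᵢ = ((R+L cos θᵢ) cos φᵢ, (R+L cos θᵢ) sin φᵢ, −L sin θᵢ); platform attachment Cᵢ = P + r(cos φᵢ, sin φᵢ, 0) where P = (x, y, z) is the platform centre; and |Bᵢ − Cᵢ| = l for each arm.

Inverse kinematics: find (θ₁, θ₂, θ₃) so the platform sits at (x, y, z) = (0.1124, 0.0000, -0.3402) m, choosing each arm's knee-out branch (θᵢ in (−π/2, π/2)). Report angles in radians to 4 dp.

θ₁ = -0.0005, θ₂ = 1.0469, θ₃ = 1.0469

rotate P by −φ1: (0.1124, 0.0000, -0.3402)
  A=0.0176, B=-0.3402, C=(l²−L²−A²−y'²−z²)/(2L)=0.0178
  γ=atan2(-0.3402,0.0176)=-1.5191;  ψ=arccos(0.0522)=1.5186;  θ1=γ+ψ≈-0.0005
φ2=120.0° → target in arm frame (-0.0562, -0.0973)
  e−x'=0.1862;  (l²−L²−(e−x')²−y'²−z²)/2L = -0.2014
  θ2 = atan2(B,A) + arccos(C/0.3878) = 1.0469
rotate P by −φ3: (-0.0562, 0.0973, -0.3402)
  e−x'=0.1862;  (l²−L²−(e−x')²−y'²−z²)/2L = -0.2014
  √(A²+B²)=0.3878;  θ3 = -1.0700+2.1169 ≈ 1.0469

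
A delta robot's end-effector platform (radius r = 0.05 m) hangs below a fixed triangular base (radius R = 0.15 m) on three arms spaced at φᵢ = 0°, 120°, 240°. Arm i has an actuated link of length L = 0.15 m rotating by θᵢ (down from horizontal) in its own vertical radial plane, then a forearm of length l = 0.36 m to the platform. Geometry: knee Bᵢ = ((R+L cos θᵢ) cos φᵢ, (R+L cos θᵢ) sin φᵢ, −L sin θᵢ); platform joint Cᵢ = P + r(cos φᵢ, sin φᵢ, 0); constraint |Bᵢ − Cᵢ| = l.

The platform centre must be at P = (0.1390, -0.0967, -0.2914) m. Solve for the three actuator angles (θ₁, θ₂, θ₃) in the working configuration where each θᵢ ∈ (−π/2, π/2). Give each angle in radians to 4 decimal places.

φ1=0.0° → target in arm frame (0.1390, -0.0967)
  A=-0.0390, B=-0.2914, C=(l²−L²−A²−y'²−z²)/(2L)=0.0377
  γ=atan2(-0.2914,-0.0390)=-1.7038;  ψ=arccos(0.1283)=1.4422;  θ1=γ+ψ≈-0.2617
rotate P by −φ2: (-0.1532, -0.0720, -0.2914)
  e−x'=0.2532;  (l²−L²−(e−x')²−y'²−z²)/2L = -0.1571
  θ2 = atan2(B,A) + arccos(C/0.3861) = 1.1346
φ3=240.0° → target in arm frame (0.0142, 0.1687)
  e−x'=0.0858;  (l²−L²−(e−x')²−y'²−z²)/2L = -0.0455
  γ=atan2(-0.2914,0.0858)=-1.2846;  ψ=arccos(-0.1496)=1.7210;  θ3=γ+ψ≈0.4364

θ₁ = -0.2617, θ₂ = 1.1346, θ₃ = 0.4364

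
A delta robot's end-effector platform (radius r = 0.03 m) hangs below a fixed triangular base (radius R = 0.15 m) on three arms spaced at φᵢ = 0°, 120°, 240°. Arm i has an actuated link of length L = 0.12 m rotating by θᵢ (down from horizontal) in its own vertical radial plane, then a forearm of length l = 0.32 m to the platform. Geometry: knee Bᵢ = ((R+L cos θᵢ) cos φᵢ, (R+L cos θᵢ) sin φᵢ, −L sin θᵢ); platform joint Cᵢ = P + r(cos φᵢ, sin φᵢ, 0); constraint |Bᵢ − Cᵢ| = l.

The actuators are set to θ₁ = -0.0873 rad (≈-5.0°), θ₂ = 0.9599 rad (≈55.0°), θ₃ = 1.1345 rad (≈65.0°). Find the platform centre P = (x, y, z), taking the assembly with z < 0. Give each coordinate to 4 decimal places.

(0.1213, 0.0201, -0.2862)

φ1=0.0°: virtual centre (0.2395, 0.0000, 0.0105), radius l
φ2=120.0°: virtual centre (-0.0944, 0.1635, -0.0983), radius l
arm 3 at φ=240.0°: ρ3 = 0.1707;  centre 3 = (-0.0854, -0.1478, -0.1088)
subtract pairs → two planes through P
linear system: -0.6679x+0.3271y = -0.0122−-0.2175z; -0.6498x+-0.2957y = -0.0165−-0.2384z
Cramer: x(z) = 0.0220-0.3471z;  y(z) = 0.0076-0.0437z
into |P−centre ₁|² = l²: 1.1224z² + 0.1294z + -0.0549 = 0;  Δ = 0.2632;  z = -0.2862 or 0.1709 → z<0 root = -0.2862
x = 0.1213, y = 0.0201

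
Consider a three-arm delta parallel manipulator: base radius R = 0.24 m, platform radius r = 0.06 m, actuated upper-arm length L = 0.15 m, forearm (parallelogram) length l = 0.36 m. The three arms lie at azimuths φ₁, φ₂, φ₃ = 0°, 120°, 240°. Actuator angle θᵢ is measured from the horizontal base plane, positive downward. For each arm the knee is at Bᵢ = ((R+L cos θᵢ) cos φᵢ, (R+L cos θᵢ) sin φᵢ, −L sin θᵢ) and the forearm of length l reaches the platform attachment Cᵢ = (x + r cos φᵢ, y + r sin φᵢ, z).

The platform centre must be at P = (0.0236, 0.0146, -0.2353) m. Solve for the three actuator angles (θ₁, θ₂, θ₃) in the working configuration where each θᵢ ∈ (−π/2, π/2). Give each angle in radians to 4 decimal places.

arm 1 (φ=0.0°): x'=0.0236, y'=0.0146
  A cos θ + B sin θ = C:  0.1564·cos θ + -0.2353·sin θ = 0.0902
  θ1 = atan2(B,A) + arccos(C/0.2825) = 0.2617
φ2=120.0° → target in arm frame (0.0008, -0.0277)
  A cos θ + B sin θ = C:  0.1792·cos θ + -0.2353·sin θ = 0.0629
  γ=atan2(-0.2353,0.1792)=-0.9200;  ψ=arccos(0.2127)=1.3565;  θ2=γ+ψ≈0.4365
rotate P by −φ3: (-0.0244, 0.0131, -0.2353)
  A cos θ + B sin θ = C:  0.2044·cos θ + -0.2353·sin θ = 0.0325
  θ3 = atan2(B,A) + arccos(C/0.3117) = 0.6107

θ₁ = 0.2617, θ₂ = 0.4365, θ₃ = 0.6107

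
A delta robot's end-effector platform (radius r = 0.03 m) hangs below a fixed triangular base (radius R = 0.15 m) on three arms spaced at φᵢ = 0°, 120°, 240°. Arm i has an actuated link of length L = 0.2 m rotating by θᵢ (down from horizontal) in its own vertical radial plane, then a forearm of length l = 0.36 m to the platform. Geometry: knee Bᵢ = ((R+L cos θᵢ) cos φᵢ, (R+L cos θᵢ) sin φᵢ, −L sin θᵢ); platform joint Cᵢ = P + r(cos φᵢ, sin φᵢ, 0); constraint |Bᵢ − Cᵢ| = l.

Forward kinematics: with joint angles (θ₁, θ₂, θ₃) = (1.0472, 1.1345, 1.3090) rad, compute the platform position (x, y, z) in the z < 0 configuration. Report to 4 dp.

(0.0350, 0.0314, -0.4805)

arm 1 at φ=0.0°: e+L cos θ1 = 0.2200;  centre 1 = (0.2200, 0.0000, -0.1732)
centre 2 = (0.2045·cos120.0°, 0.2045·sin120.0°, -0.1813) = (-0.1023, 0.1771, -0.1813)
arm 3 at φ=240.0°: e+L cos θ3 = 0.1718;  centre 3 = (-0.0859, -0.1488, -0.1932)
|centre ₂|²−|centre ₁|² = -0.0037;  |centre ₃|²−|centre ₁|² = -0.0116
[-0.6445 0.3542 -0.0161]·P = -0.0037;  [-0.6118 -0.2975 -0.0400]·P = -0.0116
det = 0.4085;  x = 0.0127+-0.0464z,  y = 0.0127+-0.0389z
into |P−centre ₁|² = l²: 1.0037z² + 0.3647z + -0.0565 = 0;  Δ = 0.3597;  z = -0.4805 or 0.1171 → z<0 root = -0.4805
x = 0.0350, y = 0.0314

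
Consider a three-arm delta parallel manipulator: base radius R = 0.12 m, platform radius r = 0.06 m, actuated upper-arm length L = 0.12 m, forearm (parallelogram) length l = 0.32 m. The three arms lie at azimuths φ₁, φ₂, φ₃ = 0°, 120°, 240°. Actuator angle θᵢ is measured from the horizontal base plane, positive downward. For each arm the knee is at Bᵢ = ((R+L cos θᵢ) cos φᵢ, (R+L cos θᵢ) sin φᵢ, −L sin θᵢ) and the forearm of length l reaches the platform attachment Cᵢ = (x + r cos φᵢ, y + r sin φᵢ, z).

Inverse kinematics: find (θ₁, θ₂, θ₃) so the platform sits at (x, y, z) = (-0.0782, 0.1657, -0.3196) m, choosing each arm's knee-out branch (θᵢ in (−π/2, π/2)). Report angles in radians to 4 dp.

rotate P by −φ1: (-0.0782, 0.1657, -0.3196)
  e−x'=0.1382;  (l²−L²−(e−x')²−y'²−z²)/2L = -0.2529
  √(A²+B²)=0.3482;  θ1 = -1.1627+2.3838 ≈ 1.2211
rotate P by −φ2: (0.1826, -0.0151, -0.3196)
  e−x'=-0.1226;  (l²−L²−(e−x')²−y'²−z²)/2L = -0.1225
  γ=atan2(-0.3196,-0.1226)=-1.9371;  ψ=arccos(-0.3579)=1.9368;  θ2=γ+ψ≈-0.0003
arm 3 (φ=240.0°): x'=-0.1044, y'=-0.1506
  A cos θ + B sin θ = C:  0.1644·cos θ + -0.3196·sin θ = -0.2660
  γ=atan2(-0.3196,0.1644)=-1.0957;  ψ=arccos(-0.7402)=2.4041;  θ3=γ+ψ≈1.3084

θ₁ = 1.2211, θ₂ = -0.0003, θ₃ = 1.3084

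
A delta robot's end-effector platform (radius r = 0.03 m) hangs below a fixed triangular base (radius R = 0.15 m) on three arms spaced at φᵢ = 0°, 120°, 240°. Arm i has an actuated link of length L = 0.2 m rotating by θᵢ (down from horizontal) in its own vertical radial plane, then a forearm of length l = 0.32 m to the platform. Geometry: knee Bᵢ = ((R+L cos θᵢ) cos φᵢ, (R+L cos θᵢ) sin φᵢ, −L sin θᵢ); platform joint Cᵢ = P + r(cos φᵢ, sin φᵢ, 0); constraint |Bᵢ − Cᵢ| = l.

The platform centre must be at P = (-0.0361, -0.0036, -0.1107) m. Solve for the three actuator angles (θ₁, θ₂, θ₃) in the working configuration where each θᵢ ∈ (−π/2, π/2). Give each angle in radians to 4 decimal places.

θ₁ = 0.6107, θ₂ = 0.0872, θ₃ = 0.0005

φ1=0.0° → target in arm frame (-0.0361, -0.0036)
  A cos θ + B sin θ = C:  0.1561·cos θ + -0.1107·sin θ = 0.0644
  θ1 = atan2(B,A) + arccos(C/0.1914) = 0.6107
φ2=120.0° → target in arm frame (0.0149, 0.0331)
  e−x'=0.1051;  (l²−L²−(e−x')²−y'²−z²)/2L = 0.0950
  γ=atan2(-0.1107,0.1051)=-0.8115;  ψ=arccos(0.6227)=0.8987;  θ2=γ+ψ≈0.0872
arm 3 (φ=240.0°): x'=0.0212, y'=-0.0295
  A=0.0988, B=-0.1107, C=(l²−L²−A²−y'²−z²)/(2L)=0.0988
  √(A²+B²)=0.1484;  θ3 = -0.8420+0.8425 ≈ 0.0005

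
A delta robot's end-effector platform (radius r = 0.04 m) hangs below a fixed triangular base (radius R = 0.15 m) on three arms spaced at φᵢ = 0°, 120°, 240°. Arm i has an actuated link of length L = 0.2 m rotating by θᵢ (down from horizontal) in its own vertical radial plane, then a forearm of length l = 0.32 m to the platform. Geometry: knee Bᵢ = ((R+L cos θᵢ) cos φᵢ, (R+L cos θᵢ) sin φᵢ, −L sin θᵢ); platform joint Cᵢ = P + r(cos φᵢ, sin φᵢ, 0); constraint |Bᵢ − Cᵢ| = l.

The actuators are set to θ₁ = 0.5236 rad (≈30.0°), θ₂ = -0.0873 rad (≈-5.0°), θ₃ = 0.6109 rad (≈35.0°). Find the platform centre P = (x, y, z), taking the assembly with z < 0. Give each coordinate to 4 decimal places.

centre 1 = (0.2832·cos0.0°, 0.2832·sin0.0°, -0.1000) = (0.2832, 0.0000, -0.1000)
arm 2 at φ=120.0°: (R−r)+L cos θ2 = 0.3092;  centre 2 = (-0.1546, 0.2678, 0.0174)
arm 3 at φ=240.0°: (R−r)+L cos θ3 = 0.2738;  centre 3 = (-0.1369, -0.2371, -0.1147)
subtract pairs → two planes through P
plane₁₂: -0.8756x+0.5356y+0.2349z = 0.0057
det = 0.8653;  x = -0.0019+0.1105z,  y = 0.0076+-0.2579z
sphere 1 gives Az²+Bz+C=0 with A=1.0787, B=0.1331, C=-0.0111;  B²−4AC=0.0655;  roots -0.1803, 0.0570;  negative root z = -0.1803
x = -0.0218, y = 0.0541

(-0.0218, 0.0541, -0.1803)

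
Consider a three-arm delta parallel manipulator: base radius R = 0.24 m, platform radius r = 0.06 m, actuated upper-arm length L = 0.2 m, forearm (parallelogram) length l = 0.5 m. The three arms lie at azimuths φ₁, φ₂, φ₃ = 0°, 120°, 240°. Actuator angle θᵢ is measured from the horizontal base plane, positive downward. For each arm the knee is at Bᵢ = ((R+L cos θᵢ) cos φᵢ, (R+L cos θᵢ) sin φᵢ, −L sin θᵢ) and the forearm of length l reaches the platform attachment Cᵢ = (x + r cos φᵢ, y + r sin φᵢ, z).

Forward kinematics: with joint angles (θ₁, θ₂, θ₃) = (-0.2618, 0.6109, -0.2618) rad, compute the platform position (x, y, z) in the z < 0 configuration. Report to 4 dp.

φ1=0.0°: virtual centre (0.3732, 0.0000, 0.0518), radius l
centre 2 = (0.3438·cos120.0°, 0.3438·sin120.0°, -0.1147) = (-0.1719, 0.2978, -0.1147)
φ3=240.0°: virtual centre (-0.1866, -0.3232, 0.0518), radius l
eliminate P² terms by subtracting sphere 1 from 2 and 3
linear system: -1.0902x+0.5955y = -0.0106−-0.3330z; -1.1196x+-0.6464y = 0.0000−0.0000z
Cramer: x(z) = 0.0050-0.1569z;  y(z) = -0.0086+0.2718z
quadratic in z: (1.0985)z²+(0.0074)z+(-0.1117)=0, √Δ=0.7005 → z ∈ {-0.3222, 0.3155}; z = -0.3222 (taking z<0)
x = 0.0555, y = -0.0962

(0.0555, -0.0962, -0.3222)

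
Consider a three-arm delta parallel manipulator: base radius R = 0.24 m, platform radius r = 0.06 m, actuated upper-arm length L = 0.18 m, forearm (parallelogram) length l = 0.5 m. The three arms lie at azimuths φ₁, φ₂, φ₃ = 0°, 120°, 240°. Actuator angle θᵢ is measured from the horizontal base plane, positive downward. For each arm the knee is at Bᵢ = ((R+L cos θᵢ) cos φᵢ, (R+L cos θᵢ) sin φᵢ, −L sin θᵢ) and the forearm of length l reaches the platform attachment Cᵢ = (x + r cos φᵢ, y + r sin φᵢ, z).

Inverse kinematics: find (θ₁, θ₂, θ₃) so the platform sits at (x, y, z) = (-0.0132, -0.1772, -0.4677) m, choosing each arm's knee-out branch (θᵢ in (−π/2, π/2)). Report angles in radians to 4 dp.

rotate P by −φ1: (-0.0132, -0.1772, -0.4677)
  e−x'=0.1932;  (l²−L²−(e−x')²−y'²−z²)/2L = -0.1941
  γ=atan2(-0.4677,0.1932)=-1.1791;  ψ=arccos(-0.3835)=1.9644;  θ1=γ+ψ≈0.7854
rotate P by −φ2: (-0.1469, 0.1000, -0.4677)
  A cos θ + B sin θ = C:  0.3269·cos θ + -0.4677·sin θ = -0.3277
  γ=atan2(-0.4677,0.3269)=-0.9608;  ψ=arccos(-0.5744)=2.1826;  θ2=γ+ψ≈1.2218
φ3=240.0° → target in arm frame (0.1601, 0.0772)
  A cos θ + B sin θ = C:  0.0199·cos θ + -0.4677·sin θ = -0.0208
  θ3 = atan2(B,A) + arccos(C/0.4681) = 0.0871

θ₁ = 0.7854, θ₂ = 1.2218, θ₃ = 0.0871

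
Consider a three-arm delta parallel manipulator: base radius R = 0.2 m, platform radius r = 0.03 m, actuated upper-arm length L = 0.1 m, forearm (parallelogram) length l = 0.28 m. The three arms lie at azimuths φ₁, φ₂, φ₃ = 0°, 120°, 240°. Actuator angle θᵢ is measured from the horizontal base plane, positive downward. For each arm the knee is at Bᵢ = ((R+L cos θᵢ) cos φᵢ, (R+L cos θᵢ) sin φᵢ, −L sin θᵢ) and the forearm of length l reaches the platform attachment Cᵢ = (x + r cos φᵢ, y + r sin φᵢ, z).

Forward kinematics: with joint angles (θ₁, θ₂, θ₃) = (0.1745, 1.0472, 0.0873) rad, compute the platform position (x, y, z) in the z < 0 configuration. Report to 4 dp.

(0.0242, -0.0480, -0.1455)

arm 1 at φ=0.0°: e+L cos θ1 = 0.2685;  S1 = (0.2685, 0.0000, -0.0174)
S2 = (0.2200·cos120.0°, 0.2200·sin120.0°, -0.0866) = (-0.1100, 0.1905, -0.0866)
arm 3 at φ=240.0°: e+L cos θ3 = 0.2696;  S3 = (-0.1348, -0.2335, -0.0087)
|S₂|²−|S₁|² = -0.0165;  |S₃|²−|S₁|² = 0.0004
[-0.7570 0.3811 -0.1385]·P = -0.0165;  [-0.8066 -0.4670 0.0173]·P = 0.0004
Cramer: x(z) = 0.0114-0.0879z;  y(z) = -0.0206+0.1888z
into |P−S₁|² = l²: 1.0434z² + 0.0721z + -0.0116 = 0;  Δ = 0.0536;  z = -0.1455 or 0.0764 → z<0 root = -0.1455
x = 0.0242, y = -0.0480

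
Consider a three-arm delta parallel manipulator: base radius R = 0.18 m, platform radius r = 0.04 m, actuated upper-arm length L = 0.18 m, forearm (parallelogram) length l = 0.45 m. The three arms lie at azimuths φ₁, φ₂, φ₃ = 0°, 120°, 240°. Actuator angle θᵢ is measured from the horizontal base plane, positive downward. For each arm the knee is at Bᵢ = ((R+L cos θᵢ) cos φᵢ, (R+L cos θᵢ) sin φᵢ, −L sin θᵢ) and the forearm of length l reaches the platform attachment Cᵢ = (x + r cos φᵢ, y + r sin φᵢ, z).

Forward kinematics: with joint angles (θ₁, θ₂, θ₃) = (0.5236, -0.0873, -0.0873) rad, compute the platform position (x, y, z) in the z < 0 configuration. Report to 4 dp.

centre 1 = (0.2959·cos0.0°, 0.2959·sin0.0°, -0.0900) = (0.2959, 0.0000, -0.0900)
φ2=120.0°: virtual centre (-0.1597, 0.2765, 0.0157), radius l
centre 3 = (0.3193·cos240.0°, 0.3193·sin240.0°, 0.0157) = (-0.1597, -0.2765, 0.0157)
eliminate P² terms by subtracting sphere 1 from 2 and 3
plane₁₂: -0.9111x+0.5531y+0.2114z = 0.0066
Cramer: x(z) = -0.0072+0.2320z;  y(z) = 0.0000-0.0000z
sphere 1 gives Az²+Bz+C=0 with A=1.0538, B=0.0394, C=-0.1025;  B²−4AC=0.4338;  roots -0.3312, 0.2938;  negative root z = -0.3312
x = -0.0840, y = 0.0000

(-0.0840, 0.0000, -0.3312)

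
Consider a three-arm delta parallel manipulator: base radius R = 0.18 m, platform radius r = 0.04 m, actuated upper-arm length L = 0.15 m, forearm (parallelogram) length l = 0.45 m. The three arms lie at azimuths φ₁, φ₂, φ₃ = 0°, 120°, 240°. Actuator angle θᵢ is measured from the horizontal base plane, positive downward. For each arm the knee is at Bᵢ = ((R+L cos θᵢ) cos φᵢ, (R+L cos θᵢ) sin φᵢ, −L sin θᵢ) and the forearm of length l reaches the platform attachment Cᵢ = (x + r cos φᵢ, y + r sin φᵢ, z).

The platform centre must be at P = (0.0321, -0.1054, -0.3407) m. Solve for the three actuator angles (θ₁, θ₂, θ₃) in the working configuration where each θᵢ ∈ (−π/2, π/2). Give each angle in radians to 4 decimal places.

φ1=0.0° → target in arm frame (0.0321, -0.1054)
  e−x'=0.1079;  (l²−L²−(e−x')²−y'²−z²)/2L = 0.1372
  √(A²+B²)=0.3574;  θ1 = -1.2641+1.1767 ≈ -0.0874
arm 2 (φ=120.0°): x'=-0.1073, y'=0.0249
  A cos θ + B sin θ = C:  0.2473·cos θ + -0.3407·sin θ = 0.0071
  θ2 = atan2(B,A) + arccos(C/0.4210) = 0.6110
rotate P by −φ3: (0.0752, 0.0805, -0.3407)
  A=0.0648, B=-0.3407, C=(l²−L²−A²−y'²−z²)/(2L)=0.1775
  γ=atan2(-0.3407,0.0648)=-1.3829;  ψ=arccos(0.5118)=1.0335;  θ3=γ+ψ≈-0.3494

θ₁ = -0.0874, θ₂ = 0.6110, θ₃ = -0.3494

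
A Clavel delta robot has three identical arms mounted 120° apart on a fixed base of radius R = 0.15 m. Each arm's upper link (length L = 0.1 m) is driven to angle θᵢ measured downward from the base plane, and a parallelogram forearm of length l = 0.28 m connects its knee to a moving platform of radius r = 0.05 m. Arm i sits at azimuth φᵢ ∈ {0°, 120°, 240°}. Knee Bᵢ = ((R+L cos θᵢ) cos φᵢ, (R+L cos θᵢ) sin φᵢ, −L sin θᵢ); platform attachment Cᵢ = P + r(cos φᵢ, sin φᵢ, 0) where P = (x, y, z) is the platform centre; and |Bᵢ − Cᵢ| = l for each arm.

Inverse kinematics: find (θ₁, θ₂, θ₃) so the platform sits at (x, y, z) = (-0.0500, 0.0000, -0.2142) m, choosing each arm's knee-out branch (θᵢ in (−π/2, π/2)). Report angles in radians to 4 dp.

θ₁ = 0.6106, θ₂ = -0.0004, θ₃ = -0.0004

rotate P by −φ1: (-0.0500, 0.0000, -0.2142)
  A cos θ + B sin θ = C:  0.1500·cos θ + -0.2142·sin θ = 0.0001
  γ=atan2(-0.2142,0.1500)=-0.9599;  ψ=arccos(0.0004)=1.5704;  θ1=γ+ψ≈0.6106
arm 2 (φ=120.0°): x'=0.0250, y'=0.0433
  A cos θ + B sin θ = C:  0.0750·cos θ + -0.2142·sin θ = 0.0751
  θ2 = atan2(B,A) + arccos(C/0.2270) = -0.0004
φ3=240.0° → target in arm frame (0.0250, -0.0433)
  e−x'=0.0750;  (l²−L²−(e−x')²−y'²−z²)/2L = 0.0751
  θ3 = atan2(B,A) + arccos(C/0.2270) = -0.0004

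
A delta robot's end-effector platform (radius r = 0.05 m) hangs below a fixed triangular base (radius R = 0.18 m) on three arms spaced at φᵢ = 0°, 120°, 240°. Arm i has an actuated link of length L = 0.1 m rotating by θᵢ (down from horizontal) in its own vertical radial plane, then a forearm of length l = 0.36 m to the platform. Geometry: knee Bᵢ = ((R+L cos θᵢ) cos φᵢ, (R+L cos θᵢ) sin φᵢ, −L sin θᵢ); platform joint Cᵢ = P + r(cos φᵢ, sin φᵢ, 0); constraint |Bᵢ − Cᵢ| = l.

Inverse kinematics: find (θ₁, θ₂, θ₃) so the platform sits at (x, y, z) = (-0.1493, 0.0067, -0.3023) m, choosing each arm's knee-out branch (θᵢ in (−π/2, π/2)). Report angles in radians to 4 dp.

θ₁ = 1.3962, θ₂ = 0.0002, θ₃ = 0.0878

φ1=0.0° → target in arm frame (-0.1493, 0.0067)
  A=0.2793, B=-0.3023, C=(l²−L²−A²−y'²−z²)/(2L)=-0.2492
  √(A²+B²)=0.4116;  θ1 = -0.8249+2.2211 ≈ 1.3962
φ2=120.0° → target in arm frame (0.0805, 0.1259)
  A cos θ + B sin θ = C:  0.0495·cos θ + -0.3023·sin θ = 0.0495
  γ=atan2(-0.3023,0.0495)=-1.4083;  ψ=arccos(0.1615)=1.4085;  θ2=γ+ψ≈0.0002
rotate P by −φ3: (0.0688, -0.1326, -0.3023)
  A cos θ + B sin θ = C:  0.0612·cos θ + -0.3023·sin θ = 0.0344
  θ3 = atan2(B,A) + arccos(C/0.3084) = 0.0878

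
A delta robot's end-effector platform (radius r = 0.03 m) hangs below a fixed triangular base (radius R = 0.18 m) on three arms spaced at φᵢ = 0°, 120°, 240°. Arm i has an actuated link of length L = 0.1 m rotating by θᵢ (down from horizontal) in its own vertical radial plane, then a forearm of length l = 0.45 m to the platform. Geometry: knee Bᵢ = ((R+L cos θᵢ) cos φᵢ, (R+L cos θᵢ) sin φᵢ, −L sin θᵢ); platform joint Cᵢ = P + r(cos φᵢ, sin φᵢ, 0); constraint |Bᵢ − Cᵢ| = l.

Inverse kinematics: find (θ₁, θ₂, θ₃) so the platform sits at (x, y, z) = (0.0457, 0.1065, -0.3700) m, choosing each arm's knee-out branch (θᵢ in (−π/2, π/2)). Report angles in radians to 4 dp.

φ1=0.0° → target in arm frame (0.0457, 0.1065)
  A=0.1043, B=-0.3700, C=(l²−L²−A²−y'²−z²)/(2L)=0.1669
  γ=atan2(-0.3700,0.1043)=-1.2960;  ψ=arccos(0.4342)=1.1217;  θ1=γ+ψ≈-0.1743
φ2=120.0° → target in arm frame (0.0694, -0.0928)
  A cos θ + B sin θ = C:  0.0806·cos θ + -0.3700·sin θ = 0.2024
  √(A²+B²)=0.3787;  θ2 = -1.3563+1.0068 ≈ -0.3494
φ3=240.0° → target in arm frame (-0.1151, -0.0137)
  e−x'=0.2651;  (l²−L²−(e−x')²−y'²−z²)/2L = -0.0743
  θ3 = atan2(B,A) + arccos(C/0.4552) = 0.7856

θ₁ = -0.1743, θ₂ = -0.3494, θ₃ = 0.7856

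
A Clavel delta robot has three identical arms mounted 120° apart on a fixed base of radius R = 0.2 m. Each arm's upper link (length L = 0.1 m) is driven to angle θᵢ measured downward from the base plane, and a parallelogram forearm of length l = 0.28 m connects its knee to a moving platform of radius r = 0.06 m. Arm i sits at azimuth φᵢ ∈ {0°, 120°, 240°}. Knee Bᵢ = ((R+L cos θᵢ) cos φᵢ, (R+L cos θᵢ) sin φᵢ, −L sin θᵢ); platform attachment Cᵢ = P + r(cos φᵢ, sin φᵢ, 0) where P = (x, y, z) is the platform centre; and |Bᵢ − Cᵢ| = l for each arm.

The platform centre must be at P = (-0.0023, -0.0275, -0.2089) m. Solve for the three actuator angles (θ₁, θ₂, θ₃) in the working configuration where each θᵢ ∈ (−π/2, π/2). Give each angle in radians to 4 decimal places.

arm 1 (φ=0.0°): x'=-0.0023, y'=-0.0275
  A=0.1423, B=-0.2089, C=(l²−L²−A²−y'²−z²)/(2L)=0.0188
  γ=atan2(-0.2089,0.1423)=-0.9728;  ψ=arccos(0.0743)=1.4964;  θ1=γ+ψ≈0.5236
arm 2 (φ=120.0°): x'=-0.0227, y'=0.0157
  A cos θ + B sin θ = C:  0.1627·cos θ + -0.2089·sin θ = -0.0097
  √(A²+B²)=0.2648;  θ2 = -0.9092+1.6076 ≈ 0.6984
arm 3 (φ=240.0°): x'=0.0250, y'=0.0118
  e−x'=0.1150;  (l²−L²−(e−x')²−y'²−z²)/2L = 0.0569
  √(A²+B²)=0.2385;  θ3 = -1.0674+1.3297 ≈ 0.2622

θ₁ = 0.5236, θ₂ = 0.6984, θ₃ = 0.2622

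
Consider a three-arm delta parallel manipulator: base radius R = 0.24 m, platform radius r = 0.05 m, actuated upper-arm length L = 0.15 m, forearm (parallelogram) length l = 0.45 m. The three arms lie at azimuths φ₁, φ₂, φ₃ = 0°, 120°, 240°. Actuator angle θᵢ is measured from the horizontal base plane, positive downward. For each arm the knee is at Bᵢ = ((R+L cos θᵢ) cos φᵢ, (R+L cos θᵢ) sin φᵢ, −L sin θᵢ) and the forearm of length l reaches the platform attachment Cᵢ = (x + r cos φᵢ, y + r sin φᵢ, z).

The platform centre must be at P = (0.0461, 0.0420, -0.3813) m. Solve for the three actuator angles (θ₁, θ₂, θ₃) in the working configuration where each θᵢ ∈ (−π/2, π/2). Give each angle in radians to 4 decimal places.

φ1=0.0° → target in arm frame (0.0461, 0.0420)
  e−x'=0.1439;  (l²−L²−(e−x')²−y'²−z²)/2L = 0.0405
  θ1 = atan2(B,A) + arccos(C/0.4075) = 0.2614
rotate P by −φ2: (0.0133, -0.0609, -0.3813)
  e−x'=0.1767;  (l²−L²−(e−x')²−y'²−z²)/2L = -0.0011
  γ=atan2(-0.3813,0.1767)=-1.1369;  ψ=arccos(-0.0025)=1.5733;  θ2=γ+ψ≈0.4364
φ3=240.0° → target in arm frame (-0.0594, 0.0189)
  A cos θ + B sin θ = C:  0.2494·cos θ + -0.3813·sin θ = -0.0932
  θ3 = atan2(B,A) + arccos(C/0.4556) = 0.7853

θ₁ = 0.2614, θ₂ = 0.4364, θ₃ = 0.7853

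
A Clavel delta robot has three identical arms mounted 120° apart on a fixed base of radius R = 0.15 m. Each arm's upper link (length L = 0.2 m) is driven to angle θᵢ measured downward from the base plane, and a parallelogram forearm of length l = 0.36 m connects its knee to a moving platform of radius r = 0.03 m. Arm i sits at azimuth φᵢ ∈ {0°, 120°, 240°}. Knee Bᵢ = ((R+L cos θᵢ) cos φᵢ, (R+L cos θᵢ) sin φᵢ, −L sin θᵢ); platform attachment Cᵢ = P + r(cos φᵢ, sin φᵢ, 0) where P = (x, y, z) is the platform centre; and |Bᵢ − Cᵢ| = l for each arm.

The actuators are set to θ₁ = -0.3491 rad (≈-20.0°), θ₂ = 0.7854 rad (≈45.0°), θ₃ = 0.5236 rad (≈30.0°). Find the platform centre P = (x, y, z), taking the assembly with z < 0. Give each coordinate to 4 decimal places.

(0.1056, -0.0311, -0.2277)

arm 1 at φ=0.0°: e+L cos θ1 = 0.3079;  O1 = (0.3079, 0.0000, 0.0684)
φ2=120.0°: virtual centre (-0.1307, 0.2264, -0.1414), radius l
arm 3 at φ=240.0°: e+L cos θ3 = 0.2932;  O3 = (-0.1466, -0.2539, -0.1000)
eliminate P² terms by subtracting sphere 1 from 2 and 3
[-0.8773 0.4528 -0.4197]·P = -0.0112;  [-0.9091 -0.5078 -0.3368]·P = -0.0035
det = 0.8572;  x = 0.0085+-0.4266z,  y = -0.0082+0.1004z
sphere 1 gives Az²+Bz+C=0 with A=1.1920, B=0.1170, C=-0.0352;  B²−4AC=0.1814;  roots -0.2277, 0.1296;  negative root z = -0.2277
x = 0.1056, y = -0.0311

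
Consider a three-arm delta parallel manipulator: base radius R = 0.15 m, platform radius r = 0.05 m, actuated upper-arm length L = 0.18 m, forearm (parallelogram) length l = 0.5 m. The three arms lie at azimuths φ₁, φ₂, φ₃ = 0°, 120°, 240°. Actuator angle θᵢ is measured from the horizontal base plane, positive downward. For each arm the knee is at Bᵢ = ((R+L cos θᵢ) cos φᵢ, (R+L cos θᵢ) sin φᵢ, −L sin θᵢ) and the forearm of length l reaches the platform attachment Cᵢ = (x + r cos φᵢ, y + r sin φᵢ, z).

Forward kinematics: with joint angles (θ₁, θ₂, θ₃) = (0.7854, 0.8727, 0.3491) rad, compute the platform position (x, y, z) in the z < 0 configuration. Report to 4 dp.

(-0.0396, -0.1077, -0.5362)

arm 1 at φ=0.0°: ρ1 = 0.2273;  O1 = (0.2273, 0.0000, -0.1273)
O2 = (0.2157·cos120.0°, 0.2157·sin120.0°, -0.1379) = (-0.1078, 0.1868, -0.1379)
O3 = (0.2691·cos240.0°, 0.2691·sin240.0°, -0.0616) = (-0.1346, -0.2331, -0.0616)
|O₂|²−|O₁|² = -0.0023;  |O₃|²−|O₁|² = 0.0084
plane₁₂: -0.6703x+0.3736y+-0.0212z = -0.0023
Cramer: x(z) = -0.0035+0.0673z;  y(z) = -0.0125+0.1775z
into |P−O₁|² = l²: 1.0360z² + 0.2191z + -0.1804 = 0;  Δ = 0.7955;  z = -0.5362 or 0.3247 → z<0 root = -0.5362
x = -0.0396, y = -0.1077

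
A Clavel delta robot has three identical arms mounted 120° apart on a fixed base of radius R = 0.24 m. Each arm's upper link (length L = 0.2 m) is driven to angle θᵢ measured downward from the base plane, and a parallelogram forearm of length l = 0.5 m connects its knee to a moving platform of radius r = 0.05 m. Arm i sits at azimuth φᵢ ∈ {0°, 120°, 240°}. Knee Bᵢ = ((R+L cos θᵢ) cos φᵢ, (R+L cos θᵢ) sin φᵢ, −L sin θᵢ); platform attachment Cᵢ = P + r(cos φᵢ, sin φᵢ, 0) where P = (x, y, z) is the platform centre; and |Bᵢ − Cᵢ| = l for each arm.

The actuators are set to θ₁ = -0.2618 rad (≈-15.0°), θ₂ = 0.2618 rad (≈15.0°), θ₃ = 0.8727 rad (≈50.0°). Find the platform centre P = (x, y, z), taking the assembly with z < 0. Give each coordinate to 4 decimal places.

(0.1151, 0.0866, -0.3613)

arm 1 at φ=0.0°: e+L cos θ1 = 0.3832;  centre 1 = (0.3832, 0.0000, 0.0518)
arm 2 at φ=120.0°: e+L cos θ2 = 0.3832;  centre 2 = (-0.1916, 0.3318, -0.0518)
centre 3 = (0.3186·cos240.0°, 0.3186·sin240.0°, -0.1532) = (-0.1593, -0.2759, -0.1532)
eliminate P² terms by subtracting sphere 1 from 2 and 3
linear system: -1.1496x+0.6637y = 0.0000−-0.2071z; -1.0849x+-0.5517y = -0.0246−-0.4100z
det = 1.3543;  x = 0.0120+-0.2853z,  y = 0.0208+-0.1821z
quadratic in z: (1.1145)z²+(0.1006)z+(-0.1091)=0, √Δ=0.7047 → z ∈ {-0.3613, 0.2710}; z = -0.3613 (taking z<0)
x = 0.1151, y = 0.0866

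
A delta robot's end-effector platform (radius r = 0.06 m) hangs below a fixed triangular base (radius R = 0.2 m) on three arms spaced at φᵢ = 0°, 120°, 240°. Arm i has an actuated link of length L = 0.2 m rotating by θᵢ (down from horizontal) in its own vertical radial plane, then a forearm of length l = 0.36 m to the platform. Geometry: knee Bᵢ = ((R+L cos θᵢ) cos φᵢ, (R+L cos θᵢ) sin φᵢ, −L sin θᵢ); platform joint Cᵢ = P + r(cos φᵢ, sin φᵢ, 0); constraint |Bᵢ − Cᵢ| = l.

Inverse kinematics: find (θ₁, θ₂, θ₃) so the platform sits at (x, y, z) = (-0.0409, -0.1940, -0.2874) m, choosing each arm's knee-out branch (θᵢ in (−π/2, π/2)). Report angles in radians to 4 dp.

φ1=0.0° → target in arm frame (-0.0409, -0.1940)
  A=0.1809, B=-0.2874, C=(l²−L²−A²−y'²−z²)/(2L)=-0.1584
  θ1 = atan2(B,A) + arccos(C/0.3396) = 1.0470
φ2=120.0° → target in arm frame (-0.1476, 0.1324)
  e−x'=0.2876;  (l²−L²−(e−x')²−y'²−z²)/2L = -0.2331
  θ2 = atan2(B,A) + arccos(C/0.4066) = 1.3961
φ3=240.0° → target in arm frame (0.1885, 0.0616)
  A cos θ + B sin θ = C:  -0.0485·cos θ + -0.2874·sin θ = 0.0022
  θ3 = atan2(B,A) + arccos(C/0.2915) = -0.1744

θ₁ = 1.0470, θ₂ = 1.3961, θ₃ = -0.1744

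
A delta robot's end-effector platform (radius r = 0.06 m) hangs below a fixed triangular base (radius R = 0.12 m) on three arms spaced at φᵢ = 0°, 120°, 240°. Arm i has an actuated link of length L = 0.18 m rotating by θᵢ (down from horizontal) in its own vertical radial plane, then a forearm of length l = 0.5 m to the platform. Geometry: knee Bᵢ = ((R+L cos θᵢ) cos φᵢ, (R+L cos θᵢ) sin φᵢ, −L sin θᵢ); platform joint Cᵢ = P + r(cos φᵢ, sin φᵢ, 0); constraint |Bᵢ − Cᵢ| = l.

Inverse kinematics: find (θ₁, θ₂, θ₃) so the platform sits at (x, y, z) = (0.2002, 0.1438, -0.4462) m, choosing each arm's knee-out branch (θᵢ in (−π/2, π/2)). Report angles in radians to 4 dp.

arm 1 (φ=0.0°): x'=0.2002, y'=0.1438
  A cos θ + B sin θ = C:  -0.1402·cos θ + -0.4462·sin θ = -0.0606
  γ=atan2(-0.4462,-0.1402)=-1.8752;  ψ=arccos(-0.1296)=1.7008;  θ1=γ+ψ≈-0.1744
φ2=120.0° → target in arm frame (0.0244, -0.2453)
  A cos θ + B sin θ = C:  0.0356·cos θ + -0.4462·sin θ = -0.1192
  θ2 = atan2(B,A) + arccos(C/0.4476) = 0.3491
arm 3 (φ=240.0°): x'=-0.2246, y'=0.1015
  A=0.2846, B=-0.4462, C=(l²−L²−A²−y'²−z²)/(2L)=-0.2022
  γ=atan2(-0.4462,0.2846)=-1.0030;  ψ=arccos(-0.3821)=1.9629;  θ3=γ+ψ≈0.9599

θ₁ = -0.1744, θ₂ = 0.3491, θ₃ = 0.9599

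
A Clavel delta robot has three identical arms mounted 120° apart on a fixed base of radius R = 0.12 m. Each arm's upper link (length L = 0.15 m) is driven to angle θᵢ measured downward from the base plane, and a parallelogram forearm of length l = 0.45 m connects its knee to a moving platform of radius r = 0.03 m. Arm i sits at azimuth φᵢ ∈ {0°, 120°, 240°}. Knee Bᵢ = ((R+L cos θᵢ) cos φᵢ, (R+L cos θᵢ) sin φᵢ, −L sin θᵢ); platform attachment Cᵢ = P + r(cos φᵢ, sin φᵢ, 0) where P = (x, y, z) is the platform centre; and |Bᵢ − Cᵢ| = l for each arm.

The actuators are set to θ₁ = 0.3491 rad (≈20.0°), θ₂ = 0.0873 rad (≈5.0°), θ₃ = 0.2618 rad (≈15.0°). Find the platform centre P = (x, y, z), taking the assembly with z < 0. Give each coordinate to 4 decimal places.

(-0.0316, 0.0269, -0.4158)

arm 1 at φ=0.0°: ρ1 = 0.2310;  S1 = (0.2310, 0.0000, -0.0513)
arm 2 at φ=120.0°: ρ2 = 0.2394;  S2 = (-0.1197, 0.2074, -0.0131)
S3 = (0.2349·cos240.0°, 0.2349·sin240.0°, -0.0388) = (-0.1174, -0.2034, -0.0388)
|S₂|²−|S₁|² = 0.0015;  |S₃|²−|S₁|² = 0.0007
plane₁₂: -0.7013x+0.4147y+0.0765z = 0.0015
Cramer: x(z) = -0.0016+0.0722z;  y(z) = 0.0010-0.0623z
quadratic in z: (1.0091)z²+(0.0689)z+(-0.1458)=0, √Δ=0.7702 → z ∈ {-0.4158, 0.3475}; z = -0.4158 (taking z<0)
x = -0.0316, y = 0.0269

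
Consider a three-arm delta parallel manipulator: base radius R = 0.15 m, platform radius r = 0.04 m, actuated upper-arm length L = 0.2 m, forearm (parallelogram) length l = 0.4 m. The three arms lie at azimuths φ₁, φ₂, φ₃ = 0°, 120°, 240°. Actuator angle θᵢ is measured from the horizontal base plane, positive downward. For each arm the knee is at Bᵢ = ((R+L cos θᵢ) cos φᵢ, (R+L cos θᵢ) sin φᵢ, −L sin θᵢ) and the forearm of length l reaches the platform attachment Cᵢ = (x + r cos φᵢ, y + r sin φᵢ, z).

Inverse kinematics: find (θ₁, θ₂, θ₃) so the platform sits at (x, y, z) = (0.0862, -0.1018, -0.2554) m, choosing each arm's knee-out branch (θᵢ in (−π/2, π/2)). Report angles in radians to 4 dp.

θ₁ = -0.3486, θ₂ = 0.7854, θ₃ = -0.0874

rotate P by −φ1: (0.0862, -0.1018, -0.2554)
  e−x'=0.0238;  (l²−L²−(e−x')²−y'²−z²)/2L = 0.1096
  γ=atan2(-0.2554,0.0238)=-1.4779;  ψ=arccos(0.4273)=1.1293;  θ1=γ+ψ≈-0.3486
φ2=120.0° → target in arm frame (-0.1313, -0.0238)
  A=0.2413, B=-0.2554, C=(l²−L²−A²−y'²−z²)/(2L)=-0.0100
  θ2 = atan2(B,A) + arccos(C/0.3513) = 0.7854
φ3=240.0° → target in arm frame (0.0451, 0.1256)
  A cos θ + B sin θ = C:  0.0649·cos θ + -0.2554·sin θ = 0.0870
  θ3 = atan2(B,A) + arccos(C/0.2635) = -0.0874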